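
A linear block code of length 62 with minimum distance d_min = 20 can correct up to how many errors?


Correction capability = floor((d-1)/2) = floor((20-1)/2) = 9

9 errors


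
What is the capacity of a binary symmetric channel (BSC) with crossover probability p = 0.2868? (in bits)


H(p) = -p*log2(p) - (1-p)*log2(1-p) = -0.2868*log2(0.2868) - 0.7132*log2(0.7132) = 0.516780 + 0.347772 = 0.8646. C = 1 - H(p) = 1 - 0.8646 = 0.1354

0.1354 bits


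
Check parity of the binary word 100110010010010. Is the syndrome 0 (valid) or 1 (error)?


Syndrome = XOR of all bits = 1 XOR 0 XOR 0 XOR 1 XOR 1 XOR 0 XOR 0 XOR 1 XOR 0 XOR 0 XOR 1 XOR 0 XOR 0 XOR 1 XOR 0 = 0

0


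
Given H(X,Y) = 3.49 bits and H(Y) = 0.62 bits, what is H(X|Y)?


H(X|Y) = H(X,Y) - H(Y) = 3.49 - 0.62 = 2.87

2.87 bits


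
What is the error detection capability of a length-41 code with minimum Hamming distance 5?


Detection capability = d_min - 1 = 5 - 1 = 4

4 errors


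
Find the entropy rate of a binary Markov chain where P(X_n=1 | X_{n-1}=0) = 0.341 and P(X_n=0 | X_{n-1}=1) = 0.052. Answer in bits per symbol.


Stationary distribution: pi_0 = p10/(p01+p10) = 0.1323, pi_1 = 0.8677. Entropy rate H' = pi_0*H(p01) + pi_1*H(p10) = 0.1323*0.9258 + 0.8677*0.2948 = 0.3783

0.3783 bits/symbol


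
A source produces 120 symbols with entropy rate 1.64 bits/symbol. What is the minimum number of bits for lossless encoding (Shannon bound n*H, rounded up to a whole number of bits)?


Minimum bits >= n * H = 120 * 1.64 = 196.8, rounded up to a whole number of bits = 197

197 bits


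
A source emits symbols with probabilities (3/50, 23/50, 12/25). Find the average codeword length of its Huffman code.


Huffman construction (repeatedly merge the two least-probable nodes; each merge adds 1 bit to every symbol beneath it): 3/50 + 23/50 = 13/25; 12/25 + 13/25 = 1. Resulting codeword lengths (in the order the probabilities were given): (2, 2, 1). L_avg = sum(p_i * l_i) = 3/50*2 + 23/50*2 + 12/25*1 = 38/25 = 1.52

1.52 bits


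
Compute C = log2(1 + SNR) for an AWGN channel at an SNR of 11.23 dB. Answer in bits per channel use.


SNR_linear = 10^(11.23/10) = 13.2739; C = log2(1 + SNR_linear) = log2(1 + 13.2739) = 3.8353

3.8353 bits/channel use


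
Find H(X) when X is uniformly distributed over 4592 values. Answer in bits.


H = log2(n) = log2(4592) = 12.1649

12.1649 bits


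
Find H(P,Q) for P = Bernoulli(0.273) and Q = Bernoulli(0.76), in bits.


H(P,Q) = -p*log2(q) - (1-p)*log2(1-q). -0.273*log2(0.76) = 0.108089; -0.727*log2(0.24) = 1.496816. H(P,Q) = 0.108089 + 1.496816 = 1.6049

1.6049 bits


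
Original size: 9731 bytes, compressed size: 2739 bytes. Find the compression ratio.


Ratio = original / compressed = 9731 / 2739 = 3.5528

3.5528


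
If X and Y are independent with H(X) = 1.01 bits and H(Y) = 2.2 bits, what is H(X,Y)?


For independent variables, H(X,Y) = H(X) + H(Y) = 1.01 + 2.2 = 3.21

3.21 bits


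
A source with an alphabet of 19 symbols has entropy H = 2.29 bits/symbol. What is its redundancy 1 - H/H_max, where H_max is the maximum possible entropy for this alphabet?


H_max = log2(K) = log2(19) = 4.2479 bits/symbol. Redundancy = 1 - H/H_max = 1 - 2.29/4.2479 = 1 - 0.5391 = 0.4609

0.4609


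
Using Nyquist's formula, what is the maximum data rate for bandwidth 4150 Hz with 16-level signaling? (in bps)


Rate = 2 * B * log2(M) = 2 * 4150 * 4.0 = 33200.0

33200.0 bps


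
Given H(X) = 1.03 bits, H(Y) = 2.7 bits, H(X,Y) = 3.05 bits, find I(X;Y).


I(X;Y) = H(X) + H(Y) - H(X,Y) = 1.03 + 2.7 - 3.05 = 0.68

0.68 bits


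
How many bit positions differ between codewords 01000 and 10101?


Count differing positions: ^ ^ ^ . ^ = 4 differences

4


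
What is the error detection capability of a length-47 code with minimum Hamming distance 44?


Detection capability = d_min - 1 = 44 - 1 = 43

43 errors


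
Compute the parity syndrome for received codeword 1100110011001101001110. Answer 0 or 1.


Syndrome = XOR of all bits = 1 XOR 1 XOR 0 XOR 0 XOR 1 XOR 1 XOR 0 XOR 0 XOR 1 XOR 1 XOR 0 XOR 0 XOR 1 XOR 1 XOR 0 XOR 1 XOR 0 XOR 0 XOR 1 XOR 1 XOR 1 XOR 0 = 0

0


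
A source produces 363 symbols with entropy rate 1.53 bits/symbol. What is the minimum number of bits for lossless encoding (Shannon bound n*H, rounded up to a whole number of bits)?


Minimum bits >= n * H = 363 * 1.53 = 555.39, rounded up to a whole number of bits = 556

556 bits


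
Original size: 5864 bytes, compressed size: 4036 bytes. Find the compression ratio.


Ratio = original / compressed = 5864 / 4036 = 1.4529

1.4529


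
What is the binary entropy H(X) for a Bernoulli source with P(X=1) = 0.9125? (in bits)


H = -p*log2(p) - (1-p)*log2(1-p). -0.9125*log2(0.9125) = 0.120544; -0.0875*log2(0.0875) = 0.307525. H = 0.120544 + 0.307525 = 0.4281

0.4281 bits


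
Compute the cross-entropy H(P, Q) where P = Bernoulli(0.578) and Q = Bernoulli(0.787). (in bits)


H(P,Q) = -p*log2(q) - (1-p)*log2(1-q). -0.578*log2(0.787) = 0.199736; -0.422*log2(0.213) = 0.941514. H(P,Q) = 0.199736 + 0.941514 = 1.1412

1.1412 bits


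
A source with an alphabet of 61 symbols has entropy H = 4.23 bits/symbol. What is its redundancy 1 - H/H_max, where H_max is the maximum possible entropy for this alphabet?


H_max = log2(K) = log2(61) = 5.9307 bits/symbol. Redundancy = 1 - H/H_max = 1 - 4.23/5.9307 = 1 - 0.7132 = 0.2868

0.2868


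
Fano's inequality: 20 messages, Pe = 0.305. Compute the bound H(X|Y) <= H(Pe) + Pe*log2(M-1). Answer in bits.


H(Pe) = -Pe*log2(Pe) - (1-Pe)*log2(1-Pe) = -0.305*log2(0.305) - 0.695*log2(0.695) = 0.522501 + 0.364816 = 0.8873. Pe*log2(M-1) = 0.305*log2(19) = 1.295618. Bound = H(Pe) + Pe*log2(M-1) = 0.522501 + 0.364816 + 1.295618 = 2.1829

2.1829 bits


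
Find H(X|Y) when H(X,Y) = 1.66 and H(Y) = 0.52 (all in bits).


H(X|Y) = H(X,Y) - H(Y) = 1.66 - 0.52 = 1.14

1.14 bits


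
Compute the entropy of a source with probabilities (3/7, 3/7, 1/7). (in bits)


H = -sum(p_i * log2(p_i)). Terms: -(3/7)*log2(3/7) = 0.523882; -(3/7)*log2(3/7) = 0.523882; -(1/7)*log2(1/7) = 0.401051. H = 0.523882 + 0.523882 + 0.401051 = 1.4488

1.4488 bits


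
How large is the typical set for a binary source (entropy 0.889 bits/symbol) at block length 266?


log2|A_typical| = nH = 266 * 0.889 = 236.474, so |A_typical| ~ 2^236.474 = 1.534e+71

1.534e+71


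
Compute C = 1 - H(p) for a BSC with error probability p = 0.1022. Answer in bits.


H(p) = -p*log2(p) - (1-p)*log2(1-p) = -0.1022*log2(0.1022) - 0.8978*log2(0.8978) = 0.336292 + 0.139638 = 0.4759. C = 1 - H(p) = 1 - 0.4759 = 0.5241

0.5241 bits


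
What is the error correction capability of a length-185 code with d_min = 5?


Correction capability = floor((d-1)/2) = floor((5-1)/2) = 2

2 errors


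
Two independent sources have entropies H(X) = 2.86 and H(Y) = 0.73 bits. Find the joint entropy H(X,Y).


For independent variables, H(X,Y) = H(X) + H(Y) = 2.86 + 0.73 = 3.59

3.59 bits


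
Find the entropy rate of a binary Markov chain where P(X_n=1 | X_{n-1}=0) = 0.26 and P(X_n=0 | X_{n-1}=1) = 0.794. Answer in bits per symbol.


Stationary distribution: pi_0 = p10/(p01+p10) = 0.7533, pi_1 = 0.2467. Entropy rate H' = pi_0*H(p01) + pi_1*H(p10) = 0.7533*0.8267 + 0.2467*0.7338 = 0.8038

0.8038 bits/symbol


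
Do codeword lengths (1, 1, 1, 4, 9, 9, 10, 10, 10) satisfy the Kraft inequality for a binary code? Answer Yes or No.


Kraft sum = sum(2^(-l_i)) = 1.5693, need <= 1. Result: violated (a binary prefix-free code with these lengths cannot exist)

No


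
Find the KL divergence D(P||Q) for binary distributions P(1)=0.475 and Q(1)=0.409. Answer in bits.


KL = p*log2(p/q) + (1-p)*log2((1-p)/(1-q)) = 0.475*log2(0.475/0.409) + 0.525*log2(0.525/0.591) = 0.0128

0.0128 bits


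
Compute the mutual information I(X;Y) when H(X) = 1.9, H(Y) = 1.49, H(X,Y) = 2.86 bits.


I(X;Y) = H(X) + H(Y) - H(X,Y) = 1.9 + 1.49 - 2.86 = 0.53

0.53 bits


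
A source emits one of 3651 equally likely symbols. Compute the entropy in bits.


H = log2(n) = log2(3651) = 11.8341

11.8341 bits


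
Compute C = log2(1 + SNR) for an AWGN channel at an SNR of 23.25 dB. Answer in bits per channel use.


SNR_linear = 10^(23.25/10) = 211.3489; C = log2(1 + SNR_linear) = log2(1 + 211.3489) = 7.7303

7.7303 bits/channel use


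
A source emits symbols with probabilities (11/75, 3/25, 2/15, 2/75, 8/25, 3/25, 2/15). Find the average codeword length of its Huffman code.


Huffman construction (repeatedly merge the two least-probable nodes; each merge adds 1 bit to every symbol beneath it): 2/75 + 3/25 = 11/75; 3/25 + 2/15 = 19/75; 2/15 + 11/75 = 7/25; 11/75 + 19/75 = 2/5; 7/25 + 8/25 = 3/5; 2/5 + 3/5 = 1. Resulting codeword lengths (in the order the probabilities were given): (3, 3, 3, 3, 2, 3, 3). L_avg = sum(p_i * l_i) = 11/75*3 + 3/25*3 + 2/15*3 + 2/75*3 + 8/25*2 + 3/25*3 + 2/15*3 = 67/25 = 2.68

2.68 bits


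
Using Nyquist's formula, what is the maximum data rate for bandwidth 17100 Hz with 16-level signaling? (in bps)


Rate = 2 * B * log2(M) = 2 * 17100 * 4.0 = 136800.0

136800.0 bps


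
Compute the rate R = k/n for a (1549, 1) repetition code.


Rate = k/n = 1/1549

1/1549


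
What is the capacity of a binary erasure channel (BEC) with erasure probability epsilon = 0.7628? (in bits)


C = 1 - epsilon = 1 - 0.7628 = 0.2372

0.2372 bits


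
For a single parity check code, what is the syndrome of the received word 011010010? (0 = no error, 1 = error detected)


Syndrome = XOR of all bits = 0 XOR 1 XOR 1 XOR 0 XOR 1 XOR 0 XOR 0 XOR 1 XOR 0 = 0

0


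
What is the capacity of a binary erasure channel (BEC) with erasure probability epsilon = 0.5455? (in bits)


C = 1 - epsilon = 1 - 0.5455 = 0.4545

0.4545 bits


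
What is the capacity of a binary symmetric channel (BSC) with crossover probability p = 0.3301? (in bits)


H(p) = -p*log2(p) - (1-p)*log2(1-p) = -0.3301*log2(0.3301) - 0.6699*log2(0.6699) = 0.527838 + 0.387190 = 0.915. C = 1 - H(p) = 1 - 0.915 = 0.085

0.085 bits


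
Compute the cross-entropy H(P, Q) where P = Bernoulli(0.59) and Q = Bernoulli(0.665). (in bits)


H(P,Q) = -p*log2(q) - (1-p)*log2(1-q). -0.59*log2(0.665) = 0.347259; -0.41*log2(0.335) = 0.646884. H(P,Q) = 0.347259 + 0.646884 = 0.9941

0.9941 bits


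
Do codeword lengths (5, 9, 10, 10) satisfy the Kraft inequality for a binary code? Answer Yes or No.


Kraft sum = sum(2^(-l_i)) = 0.0352, need <= 1. Result: satisfied (a binary prefix-free code with these lengths exists)

Yes


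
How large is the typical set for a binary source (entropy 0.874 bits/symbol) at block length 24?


log2|A_typical| = nH = 24 * 0.874 = 20.976, so |A_typical| ~ 2^20.976 = 2.063e+06

2.063e+06


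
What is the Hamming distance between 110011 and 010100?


Count differing positions: ^ . . ^ ^ ^ = 4 differences

4


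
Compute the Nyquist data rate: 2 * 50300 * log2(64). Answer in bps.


Rate = 2 * B * log2(M) = 2 * 50300 * 6.0 = 603600.0

603600.0 bps


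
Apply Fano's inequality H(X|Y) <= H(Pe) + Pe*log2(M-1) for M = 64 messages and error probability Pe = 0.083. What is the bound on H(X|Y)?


H(Pe) = -Pe*log2(Pe) - (1-Pe)*log2(1-Pe) = -0.083*log2(0.083) - 0.917*log2(0.917) = 0.298032 + 0.114631 = 0.4127. Pe*log2(M-1) = 0.083*log2(63) = 0.496114. Bound = H(Pe) + Pe*log2(M-1) = 0.298032 + 0.114631 + 0.496114 = 0.9088

0.9088 bits


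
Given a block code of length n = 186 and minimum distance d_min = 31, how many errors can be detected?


Detection capability = d_min - 1 = 31 - 1 = 30

30 errors


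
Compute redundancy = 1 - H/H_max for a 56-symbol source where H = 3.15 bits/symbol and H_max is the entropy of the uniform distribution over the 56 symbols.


H_max = log2(K) = log2(56) = 5.8074 bits/symbol. Redundancy = 1 - H/H_max = 1 - 3.15/5.8074 = 1 - 0.5424 = 0.4576

0.4576


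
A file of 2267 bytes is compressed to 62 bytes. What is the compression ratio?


Ratio = original / compressed = 2267 / 62 = 36.5645

36.5645


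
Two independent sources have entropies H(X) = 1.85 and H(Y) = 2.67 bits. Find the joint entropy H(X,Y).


For independent variables, H(X,Y) = H(X) + H(Y) = 1.85 + 2.67 = 4.52

4.52 bits


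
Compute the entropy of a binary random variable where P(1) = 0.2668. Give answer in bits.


H = -p*log2(p) - (1-p)*log2(1-p). -0.2668*log2(0.2668) = 0.508566; -0.7332*log2(0.7332) = 0.328269. H = 0.508566 + 0.328269 = 0.8368

0.8368 bits


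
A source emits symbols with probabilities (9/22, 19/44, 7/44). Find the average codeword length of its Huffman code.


Huffman construction (repeatedly merge the two least-probable nodes; each merge adds 1 bit to every symbol beneath it): 7/44 + 9/22 = 25/44; 19/44 + 25/44 = 1. Resulting codeword lengths (in the order the probabilities were given): (2, 1, 2). L_avg = sum(p_i * l_i) = 9/22*2 + 19/44*1 + 7/44*2 = 69/44 = 1.5682

1.5682 bits


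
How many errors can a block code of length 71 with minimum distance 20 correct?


Correction capability = floor((d-1)/2) = floor((20-1)/2) = 9

9 errors


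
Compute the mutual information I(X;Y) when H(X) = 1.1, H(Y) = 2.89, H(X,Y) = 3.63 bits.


I(X;Y) = H(X) + H(Y) - H(X,Y) = 1.1 + 2.89 - 3.63 = 0.36

0.36 bits


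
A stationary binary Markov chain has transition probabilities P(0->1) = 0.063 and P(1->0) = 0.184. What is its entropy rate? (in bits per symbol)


Stationary distribution: pi_0 = p10/(p01+p10) = 0.7449, pi_1 = 0.2551. Entropy rate H' = pi_0*H(p01) + pi_1*H(p10) = 0.7449*0.3392 + 0.2551*0.6887 = 0.4284

0.4284 bits/symbol


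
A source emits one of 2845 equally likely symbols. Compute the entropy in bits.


H = log2(n) = log2(2845) = 11.4742

11.4742 bits


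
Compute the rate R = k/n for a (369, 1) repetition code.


Rate = k/n = 1/369

1/369


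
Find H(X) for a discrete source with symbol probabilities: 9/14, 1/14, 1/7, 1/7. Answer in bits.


H = -sum(p_i * log2(p_i)). Terms: -(9/14)*log2(9/14) = 0.409776; -(1/14)*log2(1/14) = 0.271954; -(1/7)*log2(1/7) = 0.401051; -(1/7)*log2(1/7) = 0.401051. H = 0.409776 + 0.271954 + 0.401051 + 0.401051 = 1.4838

1.4838 bits


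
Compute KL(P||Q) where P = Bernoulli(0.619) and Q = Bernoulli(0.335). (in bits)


KL = p*log2(p/q) + (1-p)*log2((1-p)/(1-q)) = 0.619*log2(0.619/0.335) + 0.381*log2(0.381/0.665) = 0.2421

0.2421 bits


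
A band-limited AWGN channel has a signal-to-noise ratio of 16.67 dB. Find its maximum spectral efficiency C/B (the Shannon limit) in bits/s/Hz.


SNR_linear = 10^(16.67/10) = 46.4515; C/B = log2(1 + SNR_linear) = log2(1 + 46.4515) = 5.5684

5.5684 bits/s/Hz


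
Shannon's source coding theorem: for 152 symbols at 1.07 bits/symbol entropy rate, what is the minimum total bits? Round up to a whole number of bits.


Minimum bits >= n * H = 152 * 1.07 = 162.64, rounded up to a whole number of bits = 163

163 bits


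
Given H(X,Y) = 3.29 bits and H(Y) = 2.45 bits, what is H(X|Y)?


H(X|Y) = H(X,Y) - H(Y) = 3.29 - 2.45 = 0.84

0.84 bits


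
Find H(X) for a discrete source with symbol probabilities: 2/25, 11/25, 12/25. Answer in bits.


H = -sum(p_i * log2(p_i)). Terms: -(2/25)*log2(2/25) = 0.291508; -(11/25)*log2(11/25) = 0.521147; -(12/25)*log2(12/25) = 0.508269. H = 0.291508 + 0.521147 + 0.508269 = 1.3209

1.3209 bits


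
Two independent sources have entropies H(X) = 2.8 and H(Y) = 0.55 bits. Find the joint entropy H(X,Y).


For independent variables, H(X,Y) = H(X) + H(Y) = 2.8 + 0.55 = 3.35

3.35 bits


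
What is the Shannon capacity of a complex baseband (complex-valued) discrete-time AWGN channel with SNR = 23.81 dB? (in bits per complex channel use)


SNR_linear = 10^(23.81/10) = 240.4363; C = log2(1 + SNR_linear) = log2(1 + 240.4363) = 7.9155

7.9155 bits/channel use


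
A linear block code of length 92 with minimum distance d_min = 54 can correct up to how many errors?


Correction capability = floor((d-1)/2) = floor((54-1)/2) = 26

26 errors


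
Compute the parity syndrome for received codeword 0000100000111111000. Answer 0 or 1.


Syndrome = XOR of all bits = 0 XOR 0 XOR 0 XOR 0 XOR 1 XOR 0 XOR 0 XOR 0 XOR 0 XOR 0 XOR 1 XOR 1 XOR 1 XOR 1 XOR 1 XOR 1 XOR 0 XOR 0 XOR 0 = 1

1


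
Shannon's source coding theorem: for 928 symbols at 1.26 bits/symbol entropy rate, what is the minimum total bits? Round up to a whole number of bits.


Minimum bits >= n * H = 928 * 1.26 = 1169.28, rounded up to a whole number of bits = 1170

1170 bits


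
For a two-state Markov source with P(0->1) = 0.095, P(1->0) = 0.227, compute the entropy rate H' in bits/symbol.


Stationary distribution: pi_0 = p10/(p01+p10) = 0.705, pi_1 = 0.295. Entropy rate H' = pi_0*H(p01) + pi_1*H(p10) = 0.705*0.4529 + 0.295*0.7727 = 0.5473

0.5473 bits/symbol


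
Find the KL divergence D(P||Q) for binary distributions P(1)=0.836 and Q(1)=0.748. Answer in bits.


KL = p*log2(p/q) + (1-p)*log2((1-p)/(1-q)) = 0.836*log2(0.836/0.748) + 0.164*log2(0.164/0.252) = 0.0325

0.0325 bits


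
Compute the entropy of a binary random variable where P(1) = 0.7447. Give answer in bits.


H = -p*log2(p) - (1-p)*log2(1-p). -0.7447*log2(0.7447) = 0.316698; -0.2553*log2(0.2553) = 0.502873. H = 0.316698 + 0.502873 = 0.8196

0.8196 bits


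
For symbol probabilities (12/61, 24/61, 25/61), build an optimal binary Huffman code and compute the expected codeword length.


Huffman construction (repeatedly merge the two least-probable nodes; each merge adds 1 bit to every symbol beneath it): 12/61 + 24/61 = 36/61; 25/61 + 36/61 = 1. Resulting codeword lengths (in the order the probabilities were given): (2, 2, 1). L_avg = sum(p_i * l_i) = 12/61*2 + 24/61*2 + 25/61*1 = 97/61 = 1.5902

1.5902 bits


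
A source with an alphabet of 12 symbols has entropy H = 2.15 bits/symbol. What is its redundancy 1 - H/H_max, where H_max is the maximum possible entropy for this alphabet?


H_max = log2(K) = log2(12) = 3.585 bits/symbol. Redundancy = 1 - H/H_max = 1 - 2.15/3.585 = 1 - 0.5997 = 0.4003

0.4003


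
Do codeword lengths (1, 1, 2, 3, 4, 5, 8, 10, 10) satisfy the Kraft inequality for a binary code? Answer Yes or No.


Kraft sum = sum(2^(-l_i)) = 1.4746, need <= 1. Result: violated (a binary prefix-free code with these lengths cannot exist)

No


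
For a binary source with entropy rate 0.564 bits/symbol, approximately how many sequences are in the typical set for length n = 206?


log2|A_typical| = nH = 206 * 0.564 = 116.184, so |A_typical| ~ 2^116.184 = 9.438e+34

9.438e+34


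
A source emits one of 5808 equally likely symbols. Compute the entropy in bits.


H = log2(n) = log2(5808) = 12.5038

12.5038 bits


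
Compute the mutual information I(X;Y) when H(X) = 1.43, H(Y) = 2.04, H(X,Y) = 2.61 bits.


I(X;Y) = H(X) + H(Y) - H(X,Y) = 1.43 + 2.04 - 2.61 = 0.86

0.86 bits


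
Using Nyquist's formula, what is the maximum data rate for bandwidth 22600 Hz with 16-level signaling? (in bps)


Rate = 2 * B * log2(M) = 2 * 22600 * 4.0 = 180800.0

180800.0 bps


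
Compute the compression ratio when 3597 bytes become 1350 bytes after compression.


Ratio = original / compressed = 3597 / 1350 = 2.6644

2.6644


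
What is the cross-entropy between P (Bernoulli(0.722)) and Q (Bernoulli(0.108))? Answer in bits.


H(P,Q) = -p*log2(q) - (1-p)*log2(1-q). -0.722*log2(0.108) = 2.318267; -0.278*log2(0.892) = 0.045838. H(P,Q) = 2.318267 + 0.045838 = 2.3641

2.3641 bits


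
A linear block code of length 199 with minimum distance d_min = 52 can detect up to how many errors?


Detection capability = d_min - 1 = 52 - 1 = 51

51 errors


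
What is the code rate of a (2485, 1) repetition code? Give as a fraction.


Rate = k/n = 1/2485

1/2485


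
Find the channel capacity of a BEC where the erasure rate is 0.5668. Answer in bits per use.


C = 1 - epsilon = 1 - 0.5668 = 0.4332

0.4332 bits


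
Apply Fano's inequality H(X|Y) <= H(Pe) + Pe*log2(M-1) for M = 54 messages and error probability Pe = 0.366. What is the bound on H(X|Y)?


H(Pe) = -Pe*log2(Pe) - (1-Pe)*log2(1-Pe) = -0.366*log2(0.366) - 0.634*log2(0.634) = 0.530731 + 0.416820 = 0.9476. Pe*log2(M-1) = 0.366*log2(53) = 2.096419. Bound = H(Pe) + Pe*log2(M-1) = 0.530731 + 0.416820 + 2.096419 = 3.044

3.044 bits


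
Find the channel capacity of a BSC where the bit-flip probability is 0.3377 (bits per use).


H(p) = -p*log2(p) - (1-p)*log2(1-p) = -0.3377*log2(0.3377) - 0.6623*log2(0.6623) = 0.528901 + 0.393700 = 0.9226. C = 1 - H(p) = 1 - 0.9226 = 0.0774

0.0774 bits


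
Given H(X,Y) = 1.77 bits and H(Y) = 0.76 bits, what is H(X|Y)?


H(X|Y) = H(X,Y) - H(Y) = 1.77 - 0.76 = 1.01

1.01 bits


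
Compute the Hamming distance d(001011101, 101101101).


Count differing positions: ^ . . ^ ^ . . . . = 3 differences

3


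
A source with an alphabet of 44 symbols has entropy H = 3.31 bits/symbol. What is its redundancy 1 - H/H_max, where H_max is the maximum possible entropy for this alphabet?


H_max = log2(K) = log2(44) = 5.4594 bits/symbol. Redundancy = 1 - H/H_max = 1 - 3.31/5.4594 = 1 - 0.6063 = 0.3937

0.3937


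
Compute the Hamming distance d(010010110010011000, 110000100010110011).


Count differing positions: ^ . . . ^ . . ^ . . . . ^ . ^ . ^ ^ = 7 differences

7


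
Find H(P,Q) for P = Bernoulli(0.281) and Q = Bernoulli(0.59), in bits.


H(P,Q) = -p*log2(q) - (1-p)*log2(1-q). -0.281*log2(0.59) = 0.213901; -0.719*log2(0.41) = 0.924853. H(P,Q) = 0.213901 + 0.924853 = 1.1388

1.1388 bits


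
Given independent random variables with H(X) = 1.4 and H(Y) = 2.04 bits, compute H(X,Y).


For independent variables, H(X,Y) = H(X) + H(Y) = 1.4 + 2.04 = 3.44

3.44 bits


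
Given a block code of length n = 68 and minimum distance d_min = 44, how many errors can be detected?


Detection capability = d_min - 1 = 44 - 1 = 43

43 errors


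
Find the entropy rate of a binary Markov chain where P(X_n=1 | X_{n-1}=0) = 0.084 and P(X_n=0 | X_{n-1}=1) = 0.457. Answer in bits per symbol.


Stationary distribution: pi_0 = p10/(p01+p10) = 0.8447, pi_1 = 0.1553. Entropy rate H' = pi_0*H(p01) + pi_1*H(p10) = 0.8447*0.4161 + 0.1553*0.9947 = 0.5059

0.5059 bits/symbol


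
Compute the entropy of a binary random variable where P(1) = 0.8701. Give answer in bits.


H = -p*log2(p) - (1-p)*log2(1-p). -0.8701*log2(0.8701) = 0.174670; -0.1299*log2(0.1299) = 0.382494. H = 0.174670 + 0.382494 = 0.5572

0.5572 bits


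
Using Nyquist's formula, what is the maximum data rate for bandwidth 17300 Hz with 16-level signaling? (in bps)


Rate = 2 * B * log2(M) = 2 * 17300 * 4.0 = 138400.0

138400.0 bps


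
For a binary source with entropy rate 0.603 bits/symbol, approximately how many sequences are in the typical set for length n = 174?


log2|A_typical| = nH = 174 * 0.603 = 104.922, so |A_typical| ~ 2^104.922 = 3.843e+31

3.843e+31


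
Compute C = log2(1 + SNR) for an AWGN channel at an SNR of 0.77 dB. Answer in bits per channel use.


SNR_linear = 10^(0.77/10) = 1.194; C = log2(1 + SNR_linear) = log2(1 + 1.194) = 1.1336

1.1336 bits/channel use


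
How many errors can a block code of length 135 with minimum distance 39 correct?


Correction capability = floor((d-1)/2) = floor((39-1)/2) = 19

19 errors


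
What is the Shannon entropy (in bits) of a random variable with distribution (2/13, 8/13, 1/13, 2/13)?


H = -sum(p_i * log2(p_i)). Terms: -(2/13)*log2(2/13) = 0.415452; -(8/13)*log2(8/13) = 0.431040; -(1/13)*log2(1/13) = 0.284649; -(2/13)*log2(2/13) = 0.415452. H = 0.415452 + 0.431040 + 0.284649 + 0.415452 = 1.5466

1.5466 bits


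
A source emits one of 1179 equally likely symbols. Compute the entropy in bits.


H = log2(n) = log2(1179) = 10.2033

10.2033 bits


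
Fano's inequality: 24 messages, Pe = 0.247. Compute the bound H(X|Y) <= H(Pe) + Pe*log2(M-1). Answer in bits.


H(Pe) = -Pe*log2(Pe) - (1-Pe)*log2(1-Pe) = -0.247*log2(0.247) - 0.753*log2(0.753) = 0.498302 + 0.308187 = 0.8065. Pe*log2(M-1) = 0.247*log2(23) = 1.117320. Bound = H(Pe) + Pe*log2(M-1) = 0.498302 + 0.308187 + 1.117320 = 1.9238

1.9238 bits


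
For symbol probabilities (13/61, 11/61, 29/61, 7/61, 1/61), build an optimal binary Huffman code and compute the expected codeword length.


Huffman construction (repeatedly merge the two least-probable nodes; each merge adds 1 bit to every symbol beneath it): 1/61 + 7/61 = 8/61; 8/61 + 11/61 = 19/61; 13/61 + 19/61 = 32/61; 29/61 + 32/61 = 1. Resulting codeword lengths (in the order the probabilities were given): (2, 3, 1, 4, 4). L_avg = sum(p_i * l_i) = 13/61*2 + 11/61*3 + 29/61*1 + 7/61*4 + 1/61*4 = 120/61 = 1.9672

1.9672 bits


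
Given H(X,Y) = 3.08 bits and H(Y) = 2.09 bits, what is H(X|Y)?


H(X|Y) = H(X,Y) - H(Y) = 3.08 - 2.09 = 0.99

0.99 bits


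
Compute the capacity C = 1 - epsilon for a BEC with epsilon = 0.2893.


C = 1 - epsilon = 1 - 0.2893 = 0.7107

0.7107 bits


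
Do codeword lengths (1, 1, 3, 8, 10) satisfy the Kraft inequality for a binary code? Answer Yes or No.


Kraft sum = sum(2^(-l_i)) = 1.1299, need <= 1. Result: violated (a binary prefix-free code with these lengths cannot exist)

No


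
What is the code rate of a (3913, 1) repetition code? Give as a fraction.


Rate = k/n = 1/3913

1/3913


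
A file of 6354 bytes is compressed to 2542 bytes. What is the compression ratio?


Ratio = original / compressed = 6354 / 2542 = 2.4996

2.4996


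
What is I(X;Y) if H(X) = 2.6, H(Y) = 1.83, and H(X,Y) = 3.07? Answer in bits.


I(X;Y) = H(X) + H(Y) - H(X,Y) = 2.6 + 1.83 - 3.07 = 1.36

1.36 bits


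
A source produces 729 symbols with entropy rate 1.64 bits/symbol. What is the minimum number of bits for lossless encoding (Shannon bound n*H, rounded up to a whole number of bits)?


Minimum bits >= n * H = 729 * 1.64 = 1195.56, rounded up to a whole number of bits = 1196

1196 bits


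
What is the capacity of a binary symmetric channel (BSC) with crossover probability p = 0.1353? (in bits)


H(p) = -p*log2(p) - (1-p)*log2(1-p) = -0.1353*log2(0.1353) - 0.8647*log2(0.8647) = 0.390444 + 0.181352 = 0.5718. C = 1 - H(p) = 1 - 0.5718 = 0.4282

0.4282 bits


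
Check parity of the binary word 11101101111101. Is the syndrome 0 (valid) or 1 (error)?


Syndrome = XOR of all bits = 1 XOR 1 XOR 1 XOR 0 XOR 1 XOR 1 XOR 0 XOR 1 XOR 1 XOR 1 XOR 1 XOR 1 XOR 0 XOR 1 = 1

1


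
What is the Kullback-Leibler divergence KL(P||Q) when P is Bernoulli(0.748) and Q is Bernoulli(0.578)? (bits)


KL = p*log2(p/q) + (1-p)*log2((1-p)/(1-q)) = 0.748*log2(0.748/0.578) + 0.252*log2(0.252/0.422) = 0.0908

0.0908 bits


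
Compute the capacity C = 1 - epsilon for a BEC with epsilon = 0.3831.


C = 1 - epsilon = 1 - 0.3831 = 0.6169

0.6169 bits


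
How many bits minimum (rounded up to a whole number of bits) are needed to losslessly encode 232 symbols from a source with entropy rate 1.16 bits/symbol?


Minimum bits >= n * H = 232 * 1.16 = 269.12, rounded up to a whole number of bits = 270

270 bits


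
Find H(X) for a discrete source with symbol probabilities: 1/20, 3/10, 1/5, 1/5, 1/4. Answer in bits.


H = -sum(p_i * log2(p_i)). Terms: -(1/20)*log2(1/20) = 0.216096; -(3/10)*log2(3/10) = 0.521090; -(1/5)*log2(1/5) = 0.464386; -(1/5)*log2(1/5) = 0.464386; -(1/4)*log2(1/4) = 0.500000. H = 0.216096 + 0.521090 + 0.464386 + 0.464386 + 0.500000 = 2.166

2.166 bits


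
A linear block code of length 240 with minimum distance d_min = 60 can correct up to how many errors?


Correction capability = floor((d-1)/2) = floor((60-1)/2) = 29

29 errors


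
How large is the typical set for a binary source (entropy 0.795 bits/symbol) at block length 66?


log2|A_typical| = nH = 66 * 0.795 = 52.47, so |A_typical| ~ 2^52.47 = 6.238e+15

6.238e+15


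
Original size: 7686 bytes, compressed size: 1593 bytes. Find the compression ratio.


Ratio = original / compressed = 7686 / 1593 = 4.8249

4.8249


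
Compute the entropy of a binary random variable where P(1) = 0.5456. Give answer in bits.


H = -p*log2(p) - (1-p)*log2(1-p). -0.5456*log2(0.5456) = 0.476900; -0.4544*log2(0.4544) = 0.517091. H = 0.476900 + 0.517091 = 0.994

0.994 bits


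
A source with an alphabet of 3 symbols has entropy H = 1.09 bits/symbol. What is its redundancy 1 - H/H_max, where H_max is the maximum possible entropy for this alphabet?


H_max = log2(K) = log2(3) = 1.585 bits/symbol. Redundancy = 1 - H/H_max = 1 - 1.09/1.585 = 1 - 0.6877 = 0.3123

0.3123


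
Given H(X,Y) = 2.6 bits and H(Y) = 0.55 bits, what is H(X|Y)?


H(X|Y) = H(X,Y) - H(Y) = 2.6 - 0.55 = 2.05

2.05 bits


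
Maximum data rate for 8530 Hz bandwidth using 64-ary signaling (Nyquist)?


Rate = 2 * B * log2(M) = 2 * 8530 * 6.0 = 102360.0

102360.0 bps


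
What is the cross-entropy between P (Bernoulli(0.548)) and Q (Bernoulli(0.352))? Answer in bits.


H(P,Q) = -p*log2(q) - (1-p)*log2(1-q). -0.548*log2(0.352) = 0.825481; -0.452*log2(0.648) = 0.282922. H(P,Q) = 0.825481 + 0.282922 = 1.1084

1.1084 bits


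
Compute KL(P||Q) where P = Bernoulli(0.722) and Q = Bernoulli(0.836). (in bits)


KL = p*log2(p/q) + (1-p)*log2((1-p)/(1-q)) = 0.722*log2(0.722/0.836) + 0.278*log2(0.278/0.164) = 0.059

0.059 bits


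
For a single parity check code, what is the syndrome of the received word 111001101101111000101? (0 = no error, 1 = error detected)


Syndrome = XOR of all bits = 1 XOR 1 XOR 1 XOR 0 XOR 0 XOR 1 XOR 1 XOR 0 XOR 1 XOR 1 XOR 0 XOR 1 XOR 1 XOR 1 XOR 1 XOR 0 XOR 0 XOR 0 XOR 1 XOR 0 XOR 1 = 1

1


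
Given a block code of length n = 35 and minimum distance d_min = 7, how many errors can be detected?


Detection capability = d_min - 1 = 7 - 1 = 6

6 errors


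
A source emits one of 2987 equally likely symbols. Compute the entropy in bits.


H = log2(n) = log2(2987) = 11.5445

11.5445 bits


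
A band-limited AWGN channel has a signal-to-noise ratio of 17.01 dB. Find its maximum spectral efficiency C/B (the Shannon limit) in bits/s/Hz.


SNR_linear = 10^(17.01/10) = 50.2343; C/B = log2(1 + SNR_linear) = log2(1 + 50.2343) = 5.679

5.679 bits/s/Hz


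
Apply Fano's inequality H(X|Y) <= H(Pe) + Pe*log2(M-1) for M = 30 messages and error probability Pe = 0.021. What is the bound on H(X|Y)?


H(Pe) = -Pe*log2(Pe) - (1-Pe)*log2(1-Pe) = -0.021*log2(0.021) - 0.979*log2(0.979) = 0.117043 + 0.029976 = 0.147. Pe*log2(M-1) = 0.021*log2(29) = 0.102018. Bound = H(Pe) + Pe*log2(M-1) = 0.117043 + 0.029976 + 0.102018 = 0.249

0.249 bits


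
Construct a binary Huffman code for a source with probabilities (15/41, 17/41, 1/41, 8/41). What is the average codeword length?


Huffman construction (repeatedly merge the two least-probable nodes; each merge adds 1 bit to every symbol beneath it): 1/41 + 8/41 = 9/41; 9/41 + 15/41 = 24/41; 17/41 + 24/41 = 1. Resulting codeword lengths (in the order the probabilities were given): (2, 1, 3, 3). L_avg = sum(p_i * l_i) = 15/41*2 + 17/41*1 + 1/41*3 + 8/41*3 = 74/41 = 1.8049

1.8049 bits


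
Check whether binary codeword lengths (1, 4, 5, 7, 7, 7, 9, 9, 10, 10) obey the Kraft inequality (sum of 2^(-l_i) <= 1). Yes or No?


Kraft sum = sum(2^(-l_i)) = 0.623, need <= 1. Result: satisfied (a binary prefix-free code with these lengths exists)

Yes


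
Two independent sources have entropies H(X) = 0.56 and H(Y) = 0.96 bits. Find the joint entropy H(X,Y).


For independent variables, H(X,Y) = H(X) + H(Y) = 0.56 + 0.96 = 1.52

1.52 bits


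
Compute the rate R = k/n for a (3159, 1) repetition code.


Rate = k/n = 1/3159

1/3159


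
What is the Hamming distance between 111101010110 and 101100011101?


Count differing positions: . ^ . . . ^ . . ^ . ^ ^ = 5 differences

5


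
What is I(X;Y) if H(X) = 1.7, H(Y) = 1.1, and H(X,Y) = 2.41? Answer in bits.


I(X;Y) = H(X) + H(Y) - H(X,Y) = 1.7 + 1.1 - 2.41 = 0.39

0.39 bits


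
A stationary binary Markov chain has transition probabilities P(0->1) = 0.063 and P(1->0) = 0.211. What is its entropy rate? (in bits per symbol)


Stationary distribution: pi_0 = p10/(p01+p10) = 0.7701, pi_1 = 0.2299. Entropy rate H' = pi_0*H(p01) + pi_1*H(p10) = 0.7701*0.3392 + 0.2299*0.7434 = 0.4322

0.4322 bits/symbol


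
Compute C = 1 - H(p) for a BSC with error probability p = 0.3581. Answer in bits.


H(p) = -p*log2(p) - (1-p)*log2(1-p) = -0.3581*log2(0.3581) - 0.6419*log2(0.6419) = 0.530549 + 0.410546 = 0.9411. C = 1 - H(p) = 1 - 0.9411 = 0.0589

0.0589 bits


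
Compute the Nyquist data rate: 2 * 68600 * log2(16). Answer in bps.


Rate = 2 * B * log2(M) = 2 * 68600 * 4.0 = 548800.0

548800.0 bps


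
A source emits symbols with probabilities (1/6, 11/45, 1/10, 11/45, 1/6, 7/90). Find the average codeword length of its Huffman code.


Huffman construction (repeatedly merge the two least-probable nodes; each merge adds 1 bit to every symbol beneath it): 7/90 + 1/10 = 8/45; 1/6 + 1/6 = 1/3; 8/45 + 11/45 = 19/45; 11/45 + 1/3 = 26/45; 19/45 + 26/45 = 1. Resulting codeword lengths (in the order the probabilities were given): (3, 2, 3, 2, 3, 3). L_avg = sum(p_i * l_i) = 1/6*3 + 11/45*2 + 1/10*3 + 11/45*2 + 1/6*3 + 7/90*3 = 113/45 = 2.5111

2.5111 bits


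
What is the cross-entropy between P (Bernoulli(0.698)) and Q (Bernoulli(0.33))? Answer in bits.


H(P,Q) = -p*log2(q) - (1-p)*log2(1-q). -0.698*log2(0.33) = 1.116425; -0.302*log2(0.67) = 0.174486. H(P,Q) = 1.116425 + 0.174486 = 1.2909

1.2909 bits


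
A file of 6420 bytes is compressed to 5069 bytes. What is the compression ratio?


Ratio = original / compressed = 6420 / 5069 = 1.2665

1.2665


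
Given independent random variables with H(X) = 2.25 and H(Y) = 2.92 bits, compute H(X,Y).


For independent variables, H(X,Y) = H(X) + H(Y) = 2.25 + 2.92 = 5.17

5.17 bits


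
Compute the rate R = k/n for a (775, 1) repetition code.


Rate = k/n = 1/775

1/775


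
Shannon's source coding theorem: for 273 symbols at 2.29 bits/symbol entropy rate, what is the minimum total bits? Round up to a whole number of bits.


Minimum bits >= n * H = 273 * 2.29 = 625.17, rounded up to a whole number of bits = 626

626 bits


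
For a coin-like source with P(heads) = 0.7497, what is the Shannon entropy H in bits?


H = -p*log2(p) - (1-p)*log2(1-p). -0.7497*log2(0.7497) = 0.311586; -0.2503*log2(0.2503) = 0.500167. H = 0.311586 + 0.500167 = 0.8118

0.8118 bits


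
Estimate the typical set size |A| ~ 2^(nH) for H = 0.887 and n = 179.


log2|A_typical| = nH = 179 * 0.887 = 158.773, so |A_typical| ~ 2^158.773 = 6.244e+47

6.244e+47


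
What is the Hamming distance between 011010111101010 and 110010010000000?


Count differing positions: ^ . ^ . . . ^ . ^ ^ . ^ . ^ . = 7 differences

7


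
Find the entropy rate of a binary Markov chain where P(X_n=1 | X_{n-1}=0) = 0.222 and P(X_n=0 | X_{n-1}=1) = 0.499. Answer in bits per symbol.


Stationary distribution: pi_0 = p10/(p01+p10) = 0.6921, pi_1 = 0.3079. Entropy rate H' = pi_0*H(p01) + pi_1*H(p10) = 0.6921*0.7638 + 0.3079*1.0 = 0.8365

0.8365 bits/symbol


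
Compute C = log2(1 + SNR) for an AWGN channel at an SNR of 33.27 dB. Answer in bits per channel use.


SNR_linear = 10^(33.27/10) = 2123.2445; C = log2(1 + SNR_linear) = log2(1 + 2123.2445) = 11.0527

11.0527 bits/channel use


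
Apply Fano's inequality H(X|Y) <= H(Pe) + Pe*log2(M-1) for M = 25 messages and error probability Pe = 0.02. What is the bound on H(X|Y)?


H(Pe) = -Pe*log2(Pe) - (1-Pe)*log2(1-Pe) = -0.02*log2(0.02) - 0.98*log2(0.98) = 0.112877 + 0.028563 = 0.1414. Pe*log2(M-1) = 0.02*log2(24) = 0.091699. Bound = H(Pe) + Pe*log2(M-1) = 0.112877 + 0.028563 + 0.091699 = 0.2331

0.2331 bits


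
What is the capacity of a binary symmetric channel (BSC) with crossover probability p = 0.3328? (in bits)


H(p) = -p*log2(p) - (1-p)*log2(1-p) = -0.3328*log2(0.3328) - 0.6672*log2(0.6672) = 0.528244 + 0.389517 = 0.9178. C = 1 - H(p) = 1 - 0.9178 = 0.0822

0.0822 bits


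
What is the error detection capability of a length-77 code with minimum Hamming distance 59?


Detection capability = d_min - 1 = 59 - 1 = 58

58 errors


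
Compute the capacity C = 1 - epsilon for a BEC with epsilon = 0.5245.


C = 1 - epsilon = 1 - 0.5245 = 0.4755

0.4755 bits


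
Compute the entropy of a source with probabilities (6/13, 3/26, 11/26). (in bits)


H = -sum(p_i * log2(p_i)). Terms: -(6/13)*log2(6/13) = 0.514836; -(3/26)*log2(3/26) = 0.359478; -(11/26)*log2(11/26) = 0.525042. H = 0.514836 + 0.359478 + 0.525042 = 1.3994

1.3994 bits


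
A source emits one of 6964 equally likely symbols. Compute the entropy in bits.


H = log2(n) = log2(6964) = 12.7657

12.7657 bits


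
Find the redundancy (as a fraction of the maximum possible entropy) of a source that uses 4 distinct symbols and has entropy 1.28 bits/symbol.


H_max = log2(K) = log2(4) = 2.0 bits/symbol. Redundancy = 1 - H/H_max = 1 - 1.28/2.0 = 1 - 0.64 = 0.36

0.36


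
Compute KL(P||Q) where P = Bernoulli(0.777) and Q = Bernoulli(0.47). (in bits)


KL = p*log2(p/q) + (1-p)*log2((1-p)/(1-q)) = 0.777*log2(0.777/0.47) + 0.223*log2(0.223/0.53) = 0.285

0.285 bits


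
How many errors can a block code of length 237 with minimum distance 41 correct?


Correction capability = floor((d-1)/2) = floor((41-1)/2) = 20

20 errors


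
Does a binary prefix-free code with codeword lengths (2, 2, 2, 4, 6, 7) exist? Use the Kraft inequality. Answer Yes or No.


Kraft sum = sum(2^(-l_i)) = 0.8359, need <= 1. Result: satisfied (a binary prefix-free code with these lengths exists)

Yes


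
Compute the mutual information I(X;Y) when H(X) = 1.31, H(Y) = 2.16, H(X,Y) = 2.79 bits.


I(X;Y) = H(X) + H(Y) - H(X,Y) = 1.31 + 2.16 - 2.79 = 0.68

0.68 bits


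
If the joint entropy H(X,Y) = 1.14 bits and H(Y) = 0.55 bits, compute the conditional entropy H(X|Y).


H(X|Y) = H(X,Y) - H(Y) = 1.14 - 0.55 = 0.59

0.59 bits


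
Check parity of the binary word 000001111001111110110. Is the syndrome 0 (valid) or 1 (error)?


Syndrome = XOR of all bits = 0 XOR 0 XOR 0 XOR 0 XOR 0 XOR 1 XOR 1 XOR 1 XOR 1 XOR 0 XOR 0 XOR 1 XOR 1 XOR 1 XOR 1 XOR 1 XOR 1 XOR 0 XOR 1 XOR 1 XOR 0 = 0

0


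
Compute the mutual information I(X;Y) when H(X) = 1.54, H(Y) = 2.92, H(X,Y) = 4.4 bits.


I(X;Y) = H(X) + H(Y) - H(X,Y) = 1.54 + 2.92 - 4.4 = 0.06

0.06 bits


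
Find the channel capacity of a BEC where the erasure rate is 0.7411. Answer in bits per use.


C = 1 - epsilon = 1 - 0.7411 = 0.2589

0.2589 bits


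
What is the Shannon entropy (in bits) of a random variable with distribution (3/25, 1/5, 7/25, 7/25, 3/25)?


H = -sum(p_i * log2(p_i)). Terms: -(3/25)*log2(3/25) = 0.367067; -(1/5)*log2(1/5) = 0.464386; -(7/25)*log2(7/25) = 0.514220; -(7/25)*log2(7/25) = 0.514220; -(3/25)*log2(3/25) = 0.367067. H = 0.367067 + 0.464386 + 0.514220 + 0.514220 + 0.367067 = 2.227

2.227 bits


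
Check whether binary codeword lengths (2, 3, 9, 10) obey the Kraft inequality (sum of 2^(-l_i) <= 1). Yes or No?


Kraft sum = sum(2^(-l_i)) = 0.3779, need <= 1. Result: satisfied (a binary prefix-free code with these lengths exists)

Yes


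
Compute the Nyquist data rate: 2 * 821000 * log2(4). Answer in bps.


Rate = 2 * B * log2(M) = 2 * 821000 * 2.0 = 3284000.0

3284000.0 bps


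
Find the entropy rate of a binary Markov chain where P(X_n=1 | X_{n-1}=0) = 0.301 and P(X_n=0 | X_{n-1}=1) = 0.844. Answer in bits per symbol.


Stationary distribution: pi_0 = p10/(p01+p10) = 0.7371, pi_1 = 0.2629. Entropy rate H' = pi_0*H(p01) + pi_1*H(p10) = 0.7371*0.8825 + 0.2629*0.6247 = 0.8147

0.8147 bits/symbol
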